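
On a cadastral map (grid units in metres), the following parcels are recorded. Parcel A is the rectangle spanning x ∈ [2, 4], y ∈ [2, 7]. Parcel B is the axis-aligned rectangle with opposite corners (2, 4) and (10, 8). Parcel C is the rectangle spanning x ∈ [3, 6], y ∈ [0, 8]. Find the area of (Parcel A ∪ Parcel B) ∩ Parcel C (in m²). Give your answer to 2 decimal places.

14.00

The region (Parcel A ∪ Parcel B) ∩ Parcel C is the polygon with vertices (3,2), (3,8), (6,8), (6,4), (4,4), (4,2).
By the shoelace formula its area is 14.00.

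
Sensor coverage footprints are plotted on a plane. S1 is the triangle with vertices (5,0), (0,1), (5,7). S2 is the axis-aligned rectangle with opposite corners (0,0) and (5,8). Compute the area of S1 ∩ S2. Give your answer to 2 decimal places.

17.50

The intersection is the polygon with vertices (0,1), (5,7), (5,0).
By the shoelace formula its area is 17.50.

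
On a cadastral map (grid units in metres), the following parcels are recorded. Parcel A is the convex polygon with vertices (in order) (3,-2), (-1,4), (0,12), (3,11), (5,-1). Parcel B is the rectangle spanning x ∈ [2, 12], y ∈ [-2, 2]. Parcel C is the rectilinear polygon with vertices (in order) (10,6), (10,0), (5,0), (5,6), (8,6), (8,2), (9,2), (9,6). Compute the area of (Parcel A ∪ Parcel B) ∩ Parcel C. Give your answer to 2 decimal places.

The region (Parcel A ∪ Parcel B) ∩ Parcel C is the polygon with vertices (8,2), (9,2), (10,2), (10,0), (5,0), (5,2).
By the shoelace formula its area is 10.00.

10.00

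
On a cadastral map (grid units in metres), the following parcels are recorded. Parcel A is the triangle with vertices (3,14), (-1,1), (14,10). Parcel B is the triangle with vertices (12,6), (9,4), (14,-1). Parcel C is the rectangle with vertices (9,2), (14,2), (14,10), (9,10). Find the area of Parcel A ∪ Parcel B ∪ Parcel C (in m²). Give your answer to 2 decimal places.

115.21

By inclusion–exclusion:
Individual areas: |Parcel A| = 79.5, |Parcel B| = 12.5, |Parcel C| = 40.
|Parcel A∩Parcel B| = 0.
|Parcel A∩Parcel C| = 7.5.
|Parcel B∩Parcel C| = 9.2857.
|Parcel A∩Parcel B∩Parcel C| = 0.
|Parcel A ∪ Parcel B ∪ Parcel C| = 132 − 16.7857 + 0 = 115.21.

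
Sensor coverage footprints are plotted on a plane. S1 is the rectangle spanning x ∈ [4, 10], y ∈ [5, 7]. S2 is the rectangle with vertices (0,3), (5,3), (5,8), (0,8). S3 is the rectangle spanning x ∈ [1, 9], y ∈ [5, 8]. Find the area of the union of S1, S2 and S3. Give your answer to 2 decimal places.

39.00

By inclusion–exclusion:
Individual areas: |S1| = 12, |S2| = 25, |S3| = 24.
|S1∩S2|: x∈[4,5], y∈[5,7] → 1·2 = 2.
|S1∩S3|: x∈[4,9], y∈[5,7] → 5·2 = 10.
|S2∩S3|: x∈[1,5], y∈[5,8] → 4·3 = 12.
|S1∩S2∩S3| = 2.
|S1 ∪ S2 ∪ S3| = 61 − 24 + 2 = 39.00.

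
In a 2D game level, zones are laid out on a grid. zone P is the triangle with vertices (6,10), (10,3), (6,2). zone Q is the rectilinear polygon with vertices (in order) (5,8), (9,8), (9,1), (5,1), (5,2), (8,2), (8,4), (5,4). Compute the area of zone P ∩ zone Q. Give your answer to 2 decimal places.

10.36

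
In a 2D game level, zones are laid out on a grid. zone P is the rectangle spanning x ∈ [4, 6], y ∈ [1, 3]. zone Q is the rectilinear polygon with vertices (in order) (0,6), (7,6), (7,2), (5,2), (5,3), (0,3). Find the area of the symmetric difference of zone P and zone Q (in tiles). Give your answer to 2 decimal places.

|zone P| = 4, |zone Q| = 23, |zone P∩zone Q| = 1.
|zone P △ zone Q| = |zone P| + |zone Q| − 2·|zone P∩zone Q| = 4 + 23 − 2 = 25.00.

25.00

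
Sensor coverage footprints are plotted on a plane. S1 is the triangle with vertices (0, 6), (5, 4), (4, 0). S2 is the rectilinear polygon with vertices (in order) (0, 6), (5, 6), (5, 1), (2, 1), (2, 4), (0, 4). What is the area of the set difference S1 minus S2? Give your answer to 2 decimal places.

|S1| = 11, |S1∩S2| = 10.2083.
|S1 ∖ S2| = |S1| − |S1∩S2| = 11 − 10.2083 = 0.79.

0.79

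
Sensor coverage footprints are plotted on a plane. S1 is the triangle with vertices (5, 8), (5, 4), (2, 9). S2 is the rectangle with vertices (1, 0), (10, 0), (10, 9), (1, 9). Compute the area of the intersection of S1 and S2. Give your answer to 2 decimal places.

6.00

The intersection is the polygon with vertices (5,4), (2,9), (5,8).
By the shoelace formula its area is 6.00.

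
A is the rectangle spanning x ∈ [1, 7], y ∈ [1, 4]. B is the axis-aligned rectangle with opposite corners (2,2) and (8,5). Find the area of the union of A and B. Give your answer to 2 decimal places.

26.00

By inclusion–exclusion:
Individual areas: |A| = 18, |B| = 18.
|A∩B|: x∈[2,7], y∈[2,4] → 5·2 = 10.
|A ∪ B| = 36 − 10 = 26.00.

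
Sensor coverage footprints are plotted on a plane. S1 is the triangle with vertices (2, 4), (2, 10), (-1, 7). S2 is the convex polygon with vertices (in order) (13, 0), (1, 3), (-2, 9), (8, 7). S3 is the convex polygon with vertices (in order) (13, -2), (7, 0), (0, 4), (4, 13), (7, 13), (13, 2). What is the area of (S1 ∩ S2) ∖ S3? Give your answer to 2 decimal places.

|S1 ∩ S2| = 7.65.
|(S1 ∩ S2) ∩ S3| = 3.097.
|(S1 ∩ S2) ∖ S3| = 7.65 − 3.097 = 4.55.

4.55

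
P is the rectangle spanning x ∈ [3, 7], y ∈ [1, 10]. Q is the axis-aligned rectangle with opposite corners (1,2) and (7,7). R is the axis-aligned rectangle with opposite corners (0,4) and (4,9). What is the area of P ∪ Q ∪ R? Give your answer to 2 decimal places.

By inclusion–exclusion:
Individual areas: |P| = 36, |Q| = 30, |R| = 20.
|P∩Q|: x∈[3,7], y∈[2,7] → 4·5 = 20.
|P∩R|: x∈[3,4], y∈[4,9] → 1·5 = 5.
|Q∩R|: x∈[1,4], y∈[4,7] → 3·3 = 9.
|P∩Q∩R| = 3.
|P ∪ Q ∪ R| = 86 − 34 + 3 = 55.00.

55.00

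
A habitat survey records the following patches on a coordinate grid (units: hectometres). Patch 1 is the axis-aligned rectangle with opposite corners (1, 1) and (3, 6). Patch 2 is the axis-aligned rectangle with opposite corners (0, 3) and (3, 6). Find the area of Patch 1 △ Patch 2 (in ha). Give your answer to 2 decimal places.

|Patch 1∩Patch 2|: x∈[1,3], y∈[3,6] → 2·3 = 6.
|Patch 1 △ Patch 2| = |Patch 1| + |Patch 2| − 2·|Patch 1∩Patch 2| = 10 + 9 − 12 = 7.00.

7.00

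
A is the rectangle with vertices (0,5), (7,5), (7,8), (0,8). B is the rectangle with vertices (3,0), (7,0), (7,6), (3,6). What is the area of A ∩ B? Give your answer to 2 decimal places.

4.00

|A∩B|: x∈[3,7], y∈[5,6] → 4·1 = 4.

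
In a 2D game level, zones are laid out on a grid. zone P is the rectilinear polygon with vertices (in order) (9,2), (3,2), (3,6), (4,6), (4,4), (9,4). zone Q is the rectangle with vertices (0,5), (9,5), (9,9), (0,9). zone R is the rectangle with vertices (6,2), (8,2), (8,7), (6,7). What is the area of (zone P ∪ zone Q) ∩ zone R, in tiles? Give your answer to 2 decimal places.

|zone P ∪ zone Q| = 49.
|(zone P ∪ zone Q) ∩ zone R| = 8.00.

8.00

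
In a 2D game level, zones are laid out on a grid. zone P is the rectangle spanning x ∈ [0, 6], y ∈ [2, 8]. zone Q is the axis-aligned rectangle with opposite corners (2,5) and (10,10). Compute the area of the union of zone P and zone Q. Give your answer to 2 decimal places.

64.00

By inclusion–exclusion:
Individual areas: |zone P| = 36, |zone Q| = 40.
|zone P∩zone Q|: x∈[2,6], y∈[5,8] → 4·3 = 12.
|zone P ∪ zone Q| = 76 − 12 = 64.00.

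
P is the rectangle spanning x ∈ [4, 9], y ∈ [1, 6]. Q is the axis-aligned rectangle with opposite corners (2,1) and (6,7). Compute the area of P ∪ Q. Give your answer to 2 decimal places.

By inclusion–exclusion:
Individual areas: |P| = 25, |Q| = 24.
|P∩Q|: x∈[4,6], y∈[1,6] → 2·5 = 10.
|P ∪ Q| = 49 − 10 = 39.00.

39.00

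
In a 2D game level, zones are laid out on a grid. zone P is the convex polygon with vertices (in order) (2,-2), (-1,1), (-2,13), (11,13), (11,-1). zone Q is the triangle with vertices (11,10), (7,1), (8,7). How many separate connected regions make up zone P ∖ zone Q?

zone P ∖ zone Q is a single connected region.

1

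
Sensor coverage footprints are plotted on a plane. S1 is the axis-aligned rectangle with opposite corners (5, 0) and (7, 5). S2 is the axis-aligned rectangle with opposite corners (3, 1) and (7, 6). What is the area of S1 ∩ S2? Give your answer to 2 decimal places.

8.00

|S1∩S2|: x∈[5,7], y∈[1,5] → 2·4 = 8.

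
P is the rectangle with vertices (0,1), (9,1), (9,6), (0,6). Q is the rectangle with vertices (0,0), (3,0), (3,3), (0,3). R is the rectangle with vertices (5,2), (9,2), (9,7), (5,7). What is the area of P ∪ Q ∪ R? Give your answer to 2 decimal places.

52.00

By inclusion–exclusion:
Individual areas: |P| = 45, |Q| = 9, |R| = 20.
|P∩Q|: x∈[0,3], y∈[1,3] → 3·2 = 6.
|P∩R|: x∈[5,9], y∈[2,6] → 4·4 = 16.
|Q∩R| = 0 (no overlap).
|P∩Q∩R| = 0.
|P ∪ Q ∪ R| = 74 − 22 + 0 = 52.00.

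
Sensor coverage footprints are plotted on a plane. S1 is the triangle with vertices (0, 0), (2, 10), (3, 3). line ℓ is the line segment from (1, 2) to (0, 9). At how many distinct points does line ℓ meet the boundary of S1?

The segment meets the boundary at (0.75,3.75).

1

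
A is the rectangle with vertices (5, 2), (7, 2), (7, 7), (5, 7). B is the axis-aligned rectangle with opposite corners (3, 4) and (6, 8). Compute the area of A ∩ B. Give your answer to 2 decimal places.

3.00

|A∩B|: x∈[5,6], y∈[4,7] → 1·3 = 3.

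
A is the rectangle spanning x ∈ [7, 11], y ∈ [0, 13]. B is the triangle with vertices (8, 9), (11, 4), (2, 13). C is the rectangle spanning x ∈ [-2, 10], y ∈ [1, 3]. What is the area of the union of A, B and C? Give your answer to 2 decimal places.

74.17

By inclusion–exclusion:
Individual areas: |A| = 52, |B| = 9, |C| = 24.
|A∩B| = 4.8333.
|A∩C|: x∈[7,10], y∈[1,3] → 3·2 = 6.
|B∩C| = 0.
|A∩B∩C| = 0.
|A ∪ B ∪ C| = 85 − 10.8333 + 0 = 74.17.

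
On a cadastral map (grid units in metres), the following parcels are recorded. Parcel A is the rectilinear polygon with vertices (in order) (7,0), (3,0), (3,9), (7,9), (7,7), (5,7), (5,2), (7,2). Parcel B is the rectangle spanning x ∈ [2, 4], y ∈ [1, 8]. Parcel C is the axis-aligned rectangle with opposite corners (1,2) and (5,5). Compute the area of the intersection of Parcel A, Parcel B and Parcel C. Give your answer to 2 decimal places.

3.00

The intersection is the polygon with vertices (4,2), (3,2), (3,5), (4,5).
By the shoelace formula its area is 3.00.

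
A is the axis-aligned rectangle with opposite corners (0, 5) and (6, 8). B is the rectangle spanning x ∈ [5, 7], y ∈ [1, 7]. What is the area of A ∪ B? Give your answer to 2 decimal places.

By inclusion–exclusion:
Individual areas: |A| = 18, |B| = 12.
|A∩B|: x∈[5,6], y∈[5,7] → 1·2 = 2.
|A ∪ B| = 30 − 2 = 28.00.

28.00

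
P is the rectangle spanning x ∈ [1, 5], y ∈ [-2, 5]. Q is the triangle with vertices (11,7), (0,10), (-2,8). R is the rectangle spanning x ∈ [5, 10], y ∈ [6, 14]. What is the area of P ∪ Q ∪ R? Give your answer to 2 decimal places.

78.57

By inclusion–exclusion:
Individual areas: |P| = 28, |Q| = 14, |R| = 40.
|P∩Q| = 0.
|P∩R| = 0 (no overlap).
|Q∩R| = 3.4266.
|P∩Q∩R| = 0.
|P ∪ Q ∪ R| = 82 − 3.4266 + 0 = 78.57.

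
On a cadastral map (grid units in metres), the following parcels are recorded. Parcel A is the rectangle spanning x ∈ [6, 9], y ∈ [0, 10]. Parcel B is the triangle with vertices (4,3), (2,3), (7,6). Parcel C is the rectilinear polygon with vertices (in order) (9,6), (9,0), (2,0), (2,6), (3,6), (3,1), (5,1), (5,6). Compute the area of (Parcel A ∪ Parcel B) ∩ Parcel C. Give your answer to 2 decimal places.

|Parcel A ∪ Parcel B| = 32.8.
|(Parcel A ∪ Parcel B) ∩ Parcel C| = 18.90.

18.90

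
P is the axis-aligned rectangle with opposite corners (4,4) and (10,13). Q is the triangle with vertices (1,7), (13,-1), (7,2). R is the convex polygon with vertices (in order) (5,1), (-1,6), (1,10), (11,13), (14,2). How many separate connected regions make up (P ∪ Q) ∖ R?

(P ∪ Q) ∖ R splits into 2 disjoint pieces (area 7.2, area 1.4632).

2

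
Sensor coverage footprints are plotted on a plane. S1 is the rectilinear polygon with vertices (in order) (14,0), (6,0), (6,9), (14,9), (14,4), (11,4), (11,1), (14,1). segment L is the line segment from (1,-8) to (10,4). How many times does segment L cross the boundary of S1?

The segment meets the boundary at (7,0).

1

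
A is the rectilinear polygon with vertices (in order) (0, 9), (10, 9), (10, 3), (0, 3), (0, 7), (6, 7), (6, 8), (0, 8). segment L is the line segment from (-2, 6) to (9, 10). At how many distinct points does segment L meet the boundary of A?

The segment meets the boundary at (6.25,9), (3.5,8), (0,6.727), (0.75,7).

4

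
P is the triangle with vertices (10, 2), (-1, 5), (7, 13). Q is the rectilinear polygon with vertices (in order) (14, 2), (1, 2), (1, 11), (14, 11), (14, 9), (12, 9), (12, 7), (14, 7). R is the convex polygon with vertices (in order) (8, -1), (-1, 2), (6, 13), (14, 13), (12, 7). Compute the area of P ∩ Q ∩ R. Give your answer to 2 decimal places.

The intersection is the polygon with vertices (1,5.143), (4.25,10.25), (5,11), (7.545,11), (9.823,2.647), (9.56,2.12), (1,4.455).
By the shoelace formula its area is 47.76.

47.76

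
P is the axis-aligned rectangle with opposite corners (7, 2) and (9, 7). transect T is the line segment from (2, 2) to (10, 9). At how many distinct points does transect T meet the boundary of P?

The segment meets the boundary at (7.714,7), (7,6.375).

2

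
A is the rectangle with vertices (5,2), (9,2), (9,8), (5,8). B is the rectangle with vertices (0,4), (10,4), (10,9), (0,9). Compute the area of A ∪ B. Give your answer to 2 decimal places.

By inclusion–exclusion:
Individual areas: |A| = 24, |B| = 50.
|A∩B|: x∈[5,9], y∈[4,8] → 4·4 = 16.
|A ∪ B| = 74 − 16 = 58.00.

58.00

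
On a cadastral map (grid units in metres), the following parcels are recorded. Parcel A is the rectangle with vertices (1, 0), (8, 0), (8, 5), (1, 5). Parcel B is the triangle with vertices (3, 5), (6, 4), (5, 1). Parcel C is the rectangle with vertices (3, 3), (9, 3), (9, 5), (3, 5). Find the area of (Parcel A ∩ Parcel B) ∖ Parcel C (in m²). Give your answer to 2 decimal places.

1.67

|Parcel A ∩ Parcel B| = 5.
|(Parcel A ∩ Parcel B) ∩ Parcel C| = 3.3333.
|(Parcel A ∩ Parcel B) ∖ Parcel C| = 5 − 3.3333 = 1.67.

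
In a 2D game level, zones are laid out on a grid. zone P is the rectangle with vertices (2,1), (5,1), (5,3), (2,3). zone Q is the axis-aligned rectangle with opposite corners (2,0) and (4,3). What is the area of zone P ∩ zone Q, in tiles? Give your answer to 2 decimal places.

4.00

|zone P∩zone Q|: x∈[2,4], y∈[1,3] → 2·2 = 4.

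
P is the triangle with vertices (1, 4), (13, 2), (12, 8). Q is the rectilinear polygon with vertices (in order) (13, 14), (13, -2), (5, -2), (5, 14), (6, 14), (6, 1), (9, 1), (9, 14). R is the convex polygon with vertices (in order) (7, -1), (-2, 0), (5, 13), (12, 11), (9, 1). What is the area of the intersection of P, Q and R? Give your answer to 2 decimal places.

7.87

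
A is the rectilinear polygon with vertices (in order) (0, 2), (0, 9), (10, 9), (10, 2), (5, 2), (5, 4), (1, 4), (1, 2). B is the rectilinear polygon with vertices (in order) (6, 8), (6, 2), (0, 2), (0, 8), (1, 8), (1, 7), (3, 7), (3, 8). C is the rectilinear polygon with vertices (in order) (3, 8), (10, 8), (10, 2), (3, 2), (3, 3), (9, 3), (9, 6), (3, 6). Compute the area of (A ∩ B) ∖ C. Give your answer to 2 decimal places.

19.00

|A ∩ B| = 26.
|(A ∩ B) ∩ C| = 7.
|(A ∩ B) ∖ C| = 26 − 7 = 19.00.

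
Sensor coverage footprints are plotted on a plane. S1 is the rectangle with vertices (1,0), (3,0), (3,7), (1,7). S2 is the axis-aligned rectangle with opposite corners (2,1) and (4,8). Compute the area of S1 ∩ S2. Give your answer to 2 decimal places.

|S1∩S2|: x∈[2,3], y∈[1,7] → 1·6 = 6.

6.00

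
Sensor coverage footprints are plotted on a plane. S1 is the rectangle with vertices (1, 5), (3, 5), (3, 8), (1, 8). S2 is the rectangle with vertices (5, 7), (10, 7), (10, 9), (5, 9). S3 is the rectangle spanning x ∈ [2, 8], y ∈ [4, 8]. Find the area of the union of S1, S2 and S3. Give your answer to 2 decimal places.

By inclusion–exclusion:
Individual areas: |S1| = 6, |S2| = 10, |S3| = 24.
|S1∩S2| = 0 (no overlap).
|S1∩S3|: x∈[2,3], y∈[5,8] → 1·3 = 3.
|S2∩S3|: x∈[5,8], y∈[7,8] → 3·1 = 3.
|S1∩S2∩S3| = 0.
|S1 ∪ S2 ∪ S3| = 40 − 6 + 0 = 34.00.

34.00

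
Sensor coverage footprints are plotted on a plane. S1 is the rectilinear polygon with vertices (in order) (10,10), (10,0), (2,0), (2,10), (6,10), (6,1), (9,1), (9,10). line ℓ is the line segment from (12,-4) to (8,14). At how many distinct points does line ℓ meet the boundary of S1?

2

The segment meets the boundary at (9,9.5), (10,5).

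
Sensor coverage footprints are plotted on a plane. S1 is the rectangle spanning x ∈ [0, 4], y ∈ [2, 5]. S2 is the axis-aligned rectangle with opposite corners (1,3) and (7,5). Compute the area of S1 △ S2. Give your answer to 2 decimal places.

12.00

|S1∩S2|: x∈[1,4], y∈[3,5] → 3·2 = 6.
|S1 △ S2| = |S1| + |S2| − 2·|S1∩S2| = 12 + 12 − 12 = 12.00.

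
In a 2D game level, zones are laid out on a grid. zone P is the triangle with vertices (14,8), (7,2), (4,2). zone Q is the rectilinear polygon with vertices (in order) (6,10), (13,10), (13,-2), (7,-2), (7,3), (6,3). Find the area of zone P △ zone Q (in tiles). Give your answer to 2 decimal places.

74.66

|zone P| = 9, |zone Q| = 79, |zone P∩zone Q| = 6.6714.
|zone P △ zone Q| = |zone P| + |zone Q| − 2·|zone P∩zone Q| = 9 + 79 − 13.3429 = 74.66.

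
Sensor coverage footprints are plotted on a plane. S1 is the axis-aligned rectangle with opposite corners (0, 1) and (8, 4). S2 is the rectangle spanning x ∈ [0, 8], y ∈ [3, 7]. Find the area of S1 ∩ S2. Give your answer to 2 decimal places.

8.00

|S1∩S2|: x∈[0,8], y∈[3,4] → 8·1 = 8.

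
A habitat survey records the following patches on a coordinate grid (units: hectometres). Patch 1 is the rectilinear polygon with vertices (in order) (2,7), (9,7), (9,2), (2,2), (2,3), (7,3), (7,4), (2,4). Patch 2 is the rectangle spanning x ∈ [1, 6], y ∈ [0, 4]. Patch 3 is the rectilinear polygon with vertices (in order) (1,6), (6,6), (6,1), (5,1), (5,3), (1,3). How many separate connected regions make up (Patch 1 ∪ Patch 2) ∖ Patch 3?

(Patch 1 ∪ Patch 2) ∖ Patch 3 splits into 2 disjoint pieces (area 18, area 13).

2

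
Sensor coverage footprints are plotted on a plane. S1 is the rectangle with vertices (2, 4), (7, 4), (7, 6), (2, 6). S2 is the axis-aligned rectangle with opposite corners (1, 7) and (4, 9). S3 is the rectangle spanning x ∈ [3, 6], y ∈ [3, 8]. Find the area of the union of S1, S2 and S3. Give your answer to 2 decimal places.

24.00

By inclusion–exclusion:
Individual areas: |S1| = 10, |S2| = 6, |S3| = 15.
|S1∩S2| = 0 (no overlap).
|S1∩S3|: x∈[3,6], y∈[4,6] → 3·2 = 6.
|S2∩S3|: x∈[3,4], y∈[7,8] → 1·1 = 1.
|S1∩S2∩S3| = 0.
|S1 ∪ S2 ∪ S3| = 31 − 7 + 0 = 24.00.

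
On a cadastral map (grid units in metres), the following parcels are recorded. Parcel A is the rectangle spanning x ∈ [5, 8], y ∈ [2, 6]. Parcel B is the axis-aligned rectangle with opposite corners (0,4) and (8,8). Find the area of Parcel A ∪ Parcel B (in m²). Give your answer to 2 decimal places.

38.00

By inclusion–exclusion:
Individual areas: |Parcel A| = 12, |Parcel B| = 32.
|Parcel A∩Parcel B|: x∈[5,8], y∈[4,6] → 3·2 = 6.
|Parcel A ∪ Parcel B| = 44 − 6 = 38.00.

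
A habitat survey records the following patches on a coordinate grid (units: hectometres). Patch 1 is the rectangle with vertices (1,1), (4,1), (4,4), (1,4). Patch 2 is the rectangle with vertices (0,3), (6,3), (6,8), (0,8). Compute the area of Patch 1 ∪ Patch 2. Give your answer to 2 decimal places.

36.00

By inclusion–exclusion:
Individual areas: |Patch 1| = 9, |Patch 2| = 30.
|Patch 1∩Patch 2|: x∈[1,4], y∈[3,4] → 3·1 = 3.
|Patch 1 ∪ Patch 2| = 39 − 3 = 36.00.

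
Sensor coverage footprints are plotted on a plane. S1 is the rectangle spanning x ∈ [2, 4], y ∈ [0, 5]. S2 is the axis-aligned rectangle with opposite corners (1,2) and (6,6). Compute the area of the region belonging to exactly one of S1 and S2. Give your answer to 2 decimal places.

|S1∩S2|: x∈[2,4], y∈[2,5] → 2·3 = 6.
|S1 △ S2| = |S1| + |S2| − 2·|S1∩S2| = 10 + 20 − 12 = 18.00.

18.00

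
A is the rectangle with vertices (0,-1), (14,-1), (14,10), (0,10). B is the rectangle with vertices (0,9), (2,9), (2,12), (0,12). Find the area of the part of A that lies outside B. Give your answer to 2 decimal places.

152.00

|A∩B|: x∈[0,2], y∈[9,10] → 2·1 = 2.
|A| = 154.
|A ∖ B| = |A| − |A∩B| = 154 − 2 = 152.00.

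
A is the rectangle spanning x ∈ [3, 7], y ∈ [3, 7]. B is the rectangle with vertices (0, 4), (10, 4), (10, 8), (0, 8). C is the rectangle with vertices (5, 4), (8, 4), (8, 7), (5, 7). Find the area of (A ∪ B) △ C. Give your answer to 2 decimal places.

35.00

|A ∪ B| = 44.
|(A ∪ B) ∩ C| = 9.
|(A ∪ B) △ C| = 44 + 9 − 18 = 35.00.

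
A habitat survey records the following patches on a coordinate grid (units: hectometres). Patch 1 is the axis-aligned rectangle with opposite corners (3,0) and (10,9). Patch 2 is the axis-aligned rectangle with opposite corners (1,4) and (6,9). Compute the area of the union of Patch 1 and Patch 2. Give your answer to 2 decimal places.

73.00

By inclusion–exclusion:
Individual areas: |Patch 1| = 63, |Patch 2| = 25.
|Patch 1∩Patch 2|: x∈[3,6], y∈[4,9] → 3·5 = 15.
|Patch 1 ∪ Patch 2| = 88 − 15 = 73.00.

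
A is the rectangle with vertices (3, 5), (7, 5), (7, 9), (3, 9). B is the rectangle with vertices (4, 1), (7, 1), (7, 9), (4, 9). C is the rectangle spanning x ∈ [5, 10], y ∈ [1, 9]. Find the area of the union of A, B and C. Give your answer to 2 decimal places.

52.00

By inclusion–exclusion:
Individual areas: |A| = 16, |B| = 24, |C| = 40.
|A∩B|: x∈[4,7], y∈[5,9] → 3·4 = 12.
|A∩C|: x∈[5,7], y∈[5,9] → 2·4 = 8.
|B∩C|: x∈[5,7], y∈[1,9] → 2·8 = 16.
|A∩B∩C| = 8.
|A ∪ B ∪ C| = 80 − 36 + 8 = 52.00.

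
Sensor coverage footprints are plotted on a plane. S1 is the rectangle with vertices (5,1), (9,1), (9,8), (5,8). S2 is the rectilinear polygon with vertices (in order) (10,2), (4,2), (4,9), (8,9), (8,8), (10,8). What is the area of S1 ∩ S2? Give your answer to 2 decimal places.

24.00

The intersection is the polygon with vertices (9,2), (5,2), (5,8), (8,8), (9,8).
By the shoelace formula its area is 24.00.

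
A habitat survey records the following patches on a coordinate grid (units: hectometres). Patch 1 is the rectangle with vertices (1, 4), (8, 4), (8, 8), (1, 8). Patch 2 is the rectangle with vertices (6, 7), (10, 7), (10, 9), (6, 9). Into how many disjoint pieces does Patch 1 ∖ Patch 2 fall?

Patch 1 ∖ Patch 2 is a single connected region.

1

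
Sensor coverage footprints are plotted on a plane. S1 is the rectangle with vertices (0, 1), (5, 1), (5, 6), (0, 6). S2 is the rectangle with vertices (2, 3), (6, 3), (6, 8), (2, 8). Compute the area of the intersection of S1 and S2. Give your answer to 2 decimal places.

|S1∩S2|: x∈[2,5], y∈[3,6] → 3·3 = 9.

9.00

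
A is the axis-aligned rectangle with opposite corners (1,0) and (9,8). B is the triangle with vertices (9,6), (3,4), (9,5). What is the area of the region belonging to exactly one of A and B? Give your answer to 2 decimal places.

61.00

|A| = 64, |B| = 3, |A∩B| = 3.
|A △ B| = |A| + |B| − 2·|A∩B| = 64 + 3 − 6 = 61.00.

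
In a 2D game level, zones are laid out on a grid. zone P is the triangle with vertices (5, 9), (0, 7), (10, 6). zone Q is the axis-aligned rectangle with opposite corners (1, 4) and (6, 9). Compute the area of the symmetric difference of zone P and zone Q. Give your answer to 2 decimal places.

21.00

|zone P| = 12.5, |zone Q| = 25, |zone P∩zone Q| = 8.25.
|zone P △ zone Q| = |zone P| + |zone Q| − 2·|zone P∩zone Q| = 12.5 + 25 − 16.5 = 21.00.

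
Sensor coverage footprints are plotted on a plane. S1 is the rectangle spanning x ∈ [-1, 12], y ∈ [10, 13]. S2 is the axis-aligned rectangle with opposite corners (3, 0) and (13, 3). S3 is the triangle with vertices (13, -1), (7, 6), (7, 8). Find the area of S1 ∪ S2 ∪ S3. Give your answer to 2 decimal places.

73.57

By inclusion–exclusion:
Individual areas: |S1| = 39, |S2| = 30, |S3| = 6.
|S1∩S2| = 0 (no overlap).
|S1∩S3| = 0.
|S2∩S3| = 1.4286.
|S1∩S2∩S3| = 0.
|S1 ∪ S2 ∪ S3| = 75 − 1.4286 + 0 = 73.57.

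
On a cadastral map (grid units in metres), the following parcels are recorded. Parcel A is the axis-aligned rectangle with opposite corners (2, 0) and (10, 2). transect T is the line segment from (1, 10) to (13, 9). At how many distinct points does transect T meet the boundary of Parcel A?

0

The segment lies entirely outside Parcel A and never meets its boundary.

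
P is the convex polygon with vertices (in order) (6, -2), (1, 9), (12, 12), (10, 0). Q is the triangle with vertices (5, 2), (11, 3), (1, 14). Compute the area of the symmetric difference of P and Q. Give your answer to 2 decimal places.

|P| = 90, |Q| = 38, |P∩Q| = 32.5759.
|P △ Q| = |P| + |Q| − 2·|P∩Q| = 90 + 38 − 65.1517 = 62.85.

62.85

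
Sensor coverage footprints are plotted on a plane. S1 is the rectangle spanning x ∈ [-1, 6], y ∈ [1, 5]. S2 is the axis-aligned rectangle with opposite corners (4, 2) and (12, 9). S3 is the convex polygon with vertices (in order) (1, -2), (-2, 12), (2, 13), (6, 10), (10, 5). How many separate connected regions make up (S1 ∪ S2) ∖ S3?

3

(S1 ∪ S2) ∖ S3 splits into 3 disjoint pieces (area 0.5079, area 3.7143, area 26.1857).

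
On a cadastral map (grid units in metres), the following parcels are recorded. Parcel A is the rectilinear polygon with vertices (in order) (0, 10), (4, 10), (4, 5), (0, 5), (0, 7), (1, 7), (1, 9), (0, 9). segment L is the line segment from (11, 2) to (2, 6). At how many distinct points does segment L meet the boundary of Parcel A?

The segment meets the boundary at (4,5.111).

1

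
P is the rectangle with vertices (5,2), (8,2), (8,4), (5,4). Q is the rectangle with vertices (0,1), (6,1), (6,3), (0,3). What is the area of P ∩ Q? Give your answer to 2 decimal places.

1.00

|P∩Q|: x∈[5,6], y∈[2,3] → 1·1 = 1.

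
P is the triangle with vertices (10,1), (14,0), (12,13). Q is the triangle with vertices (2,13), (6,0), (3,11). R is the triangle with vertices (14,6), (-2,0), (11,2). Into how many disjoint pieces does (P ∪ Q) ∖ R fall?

4

(P ∪ Q) ∖ R splits into 4 disjoint pieces (area 9.564, area 9.7071, area 2.372, area 0.0243).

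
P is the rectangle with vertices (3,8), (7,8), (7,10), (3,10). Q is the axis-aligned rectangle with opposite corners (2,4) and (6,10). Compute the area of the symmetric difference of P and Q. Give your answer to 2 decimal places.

20.00

|P∩Q|: x∈[3,6], y∈[8,10] → 3·2 = 6.
|P △ Q| = |P| + |Q| − 2·|P∩Q| = 8 + 24 − 12 = 20.00.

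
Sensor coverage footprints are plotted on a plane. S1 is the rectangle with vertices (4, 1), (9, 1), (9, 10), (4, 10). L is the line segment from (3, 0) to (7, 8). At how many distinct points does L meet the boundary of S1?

The segment meets the boundary at (4,2).

1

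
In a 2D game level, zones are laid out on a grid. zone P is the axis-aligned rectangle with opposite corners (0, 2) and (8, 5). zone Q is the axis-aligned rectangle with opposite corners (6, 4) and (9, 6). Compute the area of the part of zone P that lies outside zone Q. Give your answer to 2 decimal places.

22.00

|zone P∩zone Q|: x∈[6,8], y∈[4,5] → 2·1 = 2.
|zone P| = 24.
|zone P ∖ zone Q| = |zone P| − |zone P∩zone Q| = 24 − 2 = 22.00.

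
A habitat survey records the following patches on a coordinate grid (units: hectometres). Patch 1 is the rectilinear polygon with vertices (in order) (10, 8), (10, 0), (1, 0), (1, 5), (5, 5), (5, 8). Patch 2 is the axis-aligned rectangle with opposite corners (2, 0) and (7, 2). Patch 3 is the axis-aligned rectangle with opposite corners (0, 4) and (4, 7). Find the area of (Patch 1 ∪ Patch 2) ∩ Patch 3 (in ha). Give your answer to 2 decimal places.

The region (Patch 1 ∪ Patch 2) ∩ Patch 3 is the polygon with vertices (1,5), (4,5), (4,4), (1,4).
By the shoelace formula its area is 3.00.

3.00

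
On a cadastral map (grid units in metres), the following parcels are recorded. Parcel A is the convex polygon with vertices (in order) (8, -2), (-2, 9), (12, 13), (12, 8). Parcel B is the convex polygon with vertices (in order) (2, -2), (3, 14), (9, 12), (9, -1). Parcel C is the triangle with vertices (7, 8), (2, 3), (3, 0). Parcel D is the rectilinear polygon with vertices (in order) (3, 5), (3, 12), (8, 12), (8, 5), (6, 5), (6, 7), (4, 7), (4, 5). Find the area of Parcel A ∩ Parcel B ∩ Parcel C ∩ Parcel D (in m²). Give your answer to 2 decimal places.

0.50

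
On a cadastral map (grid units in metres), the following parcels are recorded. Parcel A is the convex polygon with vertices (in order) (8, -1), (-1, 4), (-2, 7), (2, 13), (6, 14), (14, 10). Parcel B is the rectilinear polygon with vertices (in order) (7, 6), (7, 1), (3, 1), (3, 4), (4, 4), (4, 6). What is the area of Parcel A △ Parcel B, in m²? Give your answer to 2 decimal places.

127.09

|Parcel A| = 144, |Parcel B| = 18, |Parcel A∩Parcel B| = 17.4556.
|Parcel A △ Parcel B| = |Parcel A| + |Parcel B| − 2·|Parcel A∩Parcel B| = 144 + 18 − 34.9111 = 127.09.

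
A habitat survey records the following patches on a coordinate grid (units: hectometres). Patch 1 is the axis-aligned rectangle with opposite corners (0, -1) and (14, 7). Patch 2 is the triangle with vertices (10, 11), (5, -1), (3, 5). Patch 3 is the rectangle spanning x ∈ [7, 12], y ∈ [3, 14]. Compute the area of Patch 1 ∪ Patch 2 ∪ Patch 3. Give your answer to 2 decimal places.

148.19

By inclusion–exclusion:
Individual areas: |Patch 1| = 112, |Patch 2| = 27, |Patch 3| = 55.
|Patch 1∩Patch 2| = 21.
|Patch 1∩Patch 3|: x∈[7,12], y∈[3,7] → 5·4 = 20.
|Patch 2∩Patch 3| = 6.9429.
|Patch 1∩Patch 2∩Patch 3| = 2.1333.
|Patch 1 ∪ Patch 2 ∪ Patch 3| = 194 − 47.9429 + 2.1333 = 148.19.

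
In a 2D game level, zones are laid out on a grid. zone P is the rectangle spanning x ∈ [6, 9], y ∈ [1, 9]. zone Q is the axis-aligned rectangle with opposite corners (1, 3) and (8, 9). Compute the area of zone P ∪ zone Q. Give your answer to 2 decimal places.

54.00

By inclusion–exclusion:
Individual areas: |zone P| = 24, |zone Q| = 42.
|zone P∩zone Q|: x∈[6,8], y∈[3,9] → 2·6 = 12.
|zone P ∪ zone Q| = 66 − 12 = 54.00.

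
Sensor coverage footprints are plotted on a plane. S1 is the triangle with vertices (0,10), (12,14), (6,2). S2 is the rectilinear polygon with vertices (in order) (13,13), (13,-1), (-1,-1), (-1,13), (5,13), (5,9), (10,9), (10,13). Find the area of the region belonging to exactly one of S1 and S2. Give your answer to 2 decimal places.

|S1| = 60, |S2| = 176, |S1∩S2| = 41.6667.
|S1 △ S2| = |S1| + |S2| − 2·|S1∩S2| = 60 + 176 − 83.3333 = 152.67.

152.67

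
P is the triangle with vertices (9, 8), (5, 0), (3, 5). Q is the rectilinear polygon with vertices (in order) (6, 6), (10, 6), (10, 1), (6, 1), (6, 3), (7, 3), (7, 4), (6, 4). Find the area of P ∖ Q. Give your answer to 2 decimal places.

14.75

|P| = 18, |P∩Q| = 3.25.
|P ∖ Q| = |P| − |P∩Q| = 18 − 3.25 = 14.75.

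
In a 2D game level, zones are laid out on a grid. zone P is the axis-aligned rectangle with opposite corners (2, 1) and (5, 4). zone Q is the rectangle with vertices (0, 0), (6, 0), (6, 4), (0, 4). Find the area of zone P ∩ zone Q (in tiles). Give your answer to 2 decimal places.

9.00

|zone P∩zone Q|: x∈[2,5], y∈[1,4] → 3·3 = 9.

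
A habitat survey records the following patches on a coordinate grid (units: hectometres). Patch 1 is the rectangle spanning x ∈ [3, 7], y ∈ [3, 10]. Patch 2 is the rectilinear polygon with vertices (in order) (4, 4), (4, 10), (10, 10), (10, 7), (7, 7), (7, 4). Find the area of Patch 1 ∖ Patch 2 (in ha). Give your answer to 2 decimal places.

|Patch 1| = 28, |Patch 1∩Patch 2| = 18.
|Patch 1 ∖ Patch 2| = |Patch 1| − |Patch 1∩Patch 2| = 28 − 18 = 10.00.

10.00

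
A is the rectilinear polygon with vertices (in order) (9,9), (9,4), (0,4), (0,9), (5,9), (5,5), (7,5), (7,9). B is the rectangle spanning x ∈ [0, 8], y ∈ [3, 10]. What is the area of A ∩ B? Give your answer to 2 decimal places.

32.00

The intersection is the polygon with vertices (0,4), (0,9), (5,9), (5,5), (7,5), (7,9), (8,9), (8,4).
By the shoelace formula its area is 32.00.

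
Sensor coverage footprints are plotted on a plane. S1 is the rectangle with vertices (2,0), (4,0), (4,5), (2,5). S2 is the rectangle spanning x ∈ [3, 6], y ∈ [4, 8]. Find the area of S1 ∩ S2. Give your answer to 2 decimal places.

|S1∩S2|: x∈[3,4], y∈[4,5] → 1·1 = 1.

1.00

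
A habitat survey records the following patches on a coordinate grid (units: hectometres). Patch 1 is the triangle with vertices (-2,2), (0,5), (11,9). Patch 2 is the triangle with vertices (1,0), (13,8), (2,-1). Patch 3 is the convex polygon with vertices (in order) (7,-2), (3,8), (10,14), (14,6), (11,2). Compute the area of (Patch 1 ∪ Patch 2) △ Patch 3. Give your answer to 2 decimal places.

|Patch 1 ∪ Patch 2| = 22.5.
|(Patch 1 ∪ Patch 2) ∩ Patch 3| = 8.9365.
|(Patch 1 ∪ Patch 2) △ Patch 3| = 22.5 + 93 − 17.873 = 97.63.

97.63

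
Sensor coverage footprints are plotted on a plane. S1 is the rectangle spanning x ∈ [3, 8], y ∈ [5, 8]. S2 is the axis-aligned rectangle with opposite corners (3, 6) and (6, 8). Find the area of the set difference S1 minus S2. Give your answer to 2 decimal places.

|S1∩S2|: x∈[3,6], y∈[6,8] → 3·2 = 6.
|S1| = 15.
|S1 ∖ S2| = |S1| − |S1∩S2| = 15 − 6 = 9.00.

9.00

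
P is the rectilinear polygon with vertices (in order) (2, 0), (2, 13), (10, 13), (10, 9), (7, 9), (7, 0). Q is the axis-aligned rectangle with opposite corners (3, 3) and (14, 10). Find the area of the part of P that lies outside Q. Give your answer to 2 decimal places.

46.00

|P| = 77, |P∩Q| = 31.
|P ∖ Q| = |P| − |P∩Q| = 77 − 31 = 46.00.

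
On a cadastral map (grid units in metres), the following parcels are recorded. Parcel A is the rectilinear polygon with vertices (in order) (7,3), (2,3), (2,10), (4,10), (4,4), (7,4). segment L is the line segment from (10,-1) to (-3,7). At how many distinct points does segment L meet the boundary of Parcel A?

2

The segment meets the boundary at (2,3.923), (3.5,3).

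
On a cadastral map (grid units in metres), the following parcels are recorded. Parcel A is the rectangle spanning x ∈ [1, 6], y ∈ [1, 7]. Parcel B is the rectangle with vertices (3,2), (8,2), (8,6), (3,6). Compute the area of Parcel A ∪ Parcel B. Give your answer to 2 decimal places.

By inclusion–exclusion:
Individual areas: |Parcel A| = 30, |Parcel B| = 20.
|Parcel A∩Parcel B|: x∈[3,6], y∈[2,6] → 3·4 = 12.
|Parcel A ∪ Parcel B| = 50 − 12 = 38.00.

38.00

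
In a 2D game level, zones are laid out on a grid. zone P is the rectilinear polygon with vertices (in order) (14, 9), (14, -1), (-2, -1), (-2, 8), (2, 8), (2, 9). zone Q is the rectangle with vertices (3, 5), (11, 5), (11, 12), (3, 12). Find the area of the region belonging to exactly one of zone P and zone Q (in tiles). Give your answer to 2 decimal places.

|zone P| = 156, |zone Q| = 56, |zone P∩zone Q| = 32.
|zone P △ zone Q| = |zone P| + |zone Q| − 2·|zone P∩zone Q| = 156 + 56 − 64 = 148.00.

148.00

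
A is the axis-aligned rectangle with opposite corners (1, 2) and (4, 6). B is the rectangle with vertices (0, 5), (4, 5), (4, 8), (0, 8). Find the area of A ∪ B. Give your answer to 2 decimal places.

21.00

By inclusion–exclusion:
Individual areas: |A| = 12, |B| = 12.
|A∩B|: x∈[1,4], y∈[5,6] → 3·1 = 3.
|A ∪ B| = 24 − 3 = 21.00.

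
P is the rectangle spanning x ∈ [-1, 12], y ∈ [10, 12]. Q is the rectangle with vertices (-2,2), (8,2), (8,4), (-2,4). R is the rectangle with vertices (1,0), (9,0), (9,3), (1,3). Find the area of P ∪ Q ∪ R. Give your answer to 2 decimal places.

63.00

By inclusion–exclusion:
Individual areas: |P| = 26, |Q| = 20, |R| = 24.
|P∩Q| = 0 (no overlap).
|P∩R| = 0 (no overlap).
|Q∩R|: x∈[1,8], y∈[2,3] → 7·1 = 7.
|P∩Q∩R| = 0.
|P ∪ Q ∪ R| = 70 − 7 + 0 = 63.00.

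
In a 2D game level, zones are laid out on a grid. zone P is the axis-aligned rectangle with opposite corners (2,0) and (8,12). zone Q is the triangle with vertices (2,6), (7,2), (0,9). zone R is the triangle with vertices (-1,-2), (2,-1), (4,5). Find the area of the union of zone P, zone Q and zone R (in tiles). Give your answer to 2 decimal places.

77.97

By inclusion–exclusion:
Individual areas: |zone P| = 72, |zone Q| = 3.5, |zone R| = 8.
|zone P∩zone Q| = 2.5.
|zone P∩zone R| = 3.0333.
|zone Q∩zone R| = 0.0344.
|zone P∩zone Q∩zone R| = 0.0344.
|zone P ∪ zone Q ∪ zone R| = 83.5 − 5.5678 + 0.0344 = 77.97.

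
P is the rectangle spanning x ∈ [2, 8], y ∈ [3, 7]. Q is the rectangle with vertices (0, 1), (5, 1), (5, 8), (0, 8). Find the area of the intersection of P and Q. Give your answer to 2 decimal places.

|P∩Q|: x∈[2,5], y∈[3,7] → 3·4 = 12.

12.00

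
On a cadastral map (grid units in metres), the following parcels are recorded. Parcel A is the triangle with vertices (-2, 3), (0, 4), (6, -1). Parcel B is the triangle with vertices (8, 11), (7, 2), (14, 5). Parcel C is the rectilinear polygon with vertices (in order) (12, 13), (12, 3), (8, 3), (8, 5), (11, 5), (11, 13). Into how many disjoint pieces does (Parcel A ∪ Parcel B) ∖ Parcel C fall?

3

(Parcel A ∪ Parcel B) ∖ Parcel C splits into 3 disjoint pieces (area 8, area 18.1667, area 2.8571).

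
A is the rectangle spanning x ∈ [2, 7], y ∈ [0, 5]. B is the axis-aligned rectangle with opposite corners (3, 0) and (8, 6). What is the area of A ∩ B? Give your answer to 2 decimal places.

|A∩B|: x∈[3,7], y∈[0,5] → 4·5 = 20.

20.00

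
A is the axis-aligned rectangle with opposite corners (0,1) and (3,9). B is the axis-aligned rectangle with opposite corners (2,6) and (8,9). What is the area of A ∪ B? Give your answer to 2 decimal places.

39.00

By inclusion–exclusion:
Individual areas: |A| = 24, |B| = 18.
|A∩B|: x∈[2,3], y∈[6,9] → 1·3 = 3.
|A ∪ B| = 42 − 3 = 39.00.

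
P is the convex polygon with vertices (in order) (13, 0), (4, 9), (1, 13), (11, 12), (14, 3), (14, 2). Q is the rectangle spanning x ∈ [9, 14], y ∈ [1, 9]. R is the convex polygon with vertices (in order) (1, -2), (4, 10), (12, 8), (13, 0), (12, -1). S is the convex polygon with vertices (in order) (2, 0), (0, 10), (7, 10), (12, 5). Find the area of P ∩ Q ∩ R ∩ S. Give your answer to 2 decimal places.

6.67

The intersection is the polygon with vertices (9,4), (9,8), (12,5), (9.333,3.667).
By the shoelace formula its area is 6.67.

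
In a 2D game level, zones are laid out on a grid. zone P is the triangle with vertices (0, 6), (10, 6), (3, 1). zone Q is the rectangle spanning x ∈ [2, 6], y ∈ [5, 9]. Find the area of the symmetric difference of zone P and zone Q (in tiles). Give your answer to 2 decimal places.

|zone P| = 25, |zone Q| = 16, |zone P∩zone Q| = 4.
|zone P △ zone Q| = |zone P| + |zone Q| − 2·|zone P∩zone Q| = 25 + 16 − 8 = 33.00.

33.00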